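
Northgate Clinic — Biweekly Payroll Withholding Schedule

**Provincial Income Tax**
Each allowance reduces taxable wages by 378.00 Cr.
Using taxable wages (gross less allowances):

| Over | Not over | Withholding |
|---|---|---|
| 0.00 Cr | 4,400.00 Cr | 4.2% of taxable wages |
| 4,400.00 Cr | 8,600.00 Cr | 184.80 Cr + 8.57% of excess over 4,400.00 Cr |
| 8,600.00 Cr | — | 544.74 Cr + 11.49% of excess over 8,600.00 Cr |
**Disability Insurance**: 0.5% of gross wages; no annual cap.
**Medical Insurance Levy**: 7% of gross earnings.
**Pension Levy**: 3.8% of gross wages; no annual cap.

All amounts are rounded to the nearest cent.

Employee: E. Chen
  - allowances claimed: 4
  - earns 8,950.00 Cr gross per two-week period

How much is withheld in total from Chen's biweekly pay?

1,456.51 Cr

Provincial Income Tax: taxable = 8,950.00 Cr − 4×378.00 Cr = 7,438.00 Cr
  184.80 Cr + 8.57% × (7,438.00 Cr − 4,400.00 Cr) = 184.80 Cr + 8.57% × 3,038.00 Cr = 445.16 Cr
Disability Insurance: 0.5% × 8,950.00 Cr = 44.75 Cr
Medical Insurance Levy: 7% × 8,950.00 Cr = 626.50 Cr
Pension Levy: 3.8% × 8,950.00 Cr = 340.10 Cr
Total: 445.16 Cr + 44.75 Cr + 626.50 Cr + 340.10 Cr = 1,456.51 Cr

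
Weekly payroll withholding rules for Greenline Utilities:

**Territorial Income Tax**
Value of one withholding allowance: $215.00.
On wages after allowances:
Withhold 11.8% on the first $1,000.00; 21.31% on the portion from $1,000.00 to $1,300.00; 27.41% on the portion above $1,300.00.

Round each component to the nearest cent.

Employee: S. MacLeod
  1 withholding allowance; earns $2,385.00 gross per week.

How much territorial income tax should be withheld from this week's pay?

Territorial Income Tax: taxable = $2,385.00 − 1×$215.00 = $2,170.00
  $181.93 + 27.41% × ($2,170.00 − $1,300.00) = $181.93 + 27.41% × $870.00 = $420.40

$420.40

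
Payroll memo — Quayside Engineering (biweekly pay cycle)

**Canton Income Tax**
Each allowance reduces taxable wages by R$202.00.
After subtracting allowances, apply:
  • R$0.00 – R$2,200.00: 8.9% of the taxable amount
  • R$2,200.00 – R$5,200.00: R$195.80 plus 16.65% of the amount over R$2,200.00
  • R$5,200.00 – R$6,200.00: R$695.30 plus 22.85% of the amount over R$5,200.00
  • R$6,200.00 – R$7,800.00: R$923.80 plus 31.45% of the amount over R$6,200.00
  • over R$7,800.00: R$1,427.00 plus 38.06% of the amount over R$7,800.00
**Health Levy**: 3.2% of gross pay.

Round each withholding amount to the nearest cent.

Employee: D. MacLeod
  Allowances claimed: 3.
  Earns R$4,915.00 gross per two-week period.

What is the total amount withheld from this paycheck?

R$704.23

Canton Income Tax: taxable = R$4,915.00 − 3×R$202.00 = R$4,309.00
  R$195.80 + 16.65% × (R$4,309.00 − R$2,200.00) = R$195.80 + 16.65% × R$2,109.00 = R$546.95
Health Levy: 3.2% × R$4,915.00 = R$157.28
Total: R$546.95 + R$157.28 = R$704.23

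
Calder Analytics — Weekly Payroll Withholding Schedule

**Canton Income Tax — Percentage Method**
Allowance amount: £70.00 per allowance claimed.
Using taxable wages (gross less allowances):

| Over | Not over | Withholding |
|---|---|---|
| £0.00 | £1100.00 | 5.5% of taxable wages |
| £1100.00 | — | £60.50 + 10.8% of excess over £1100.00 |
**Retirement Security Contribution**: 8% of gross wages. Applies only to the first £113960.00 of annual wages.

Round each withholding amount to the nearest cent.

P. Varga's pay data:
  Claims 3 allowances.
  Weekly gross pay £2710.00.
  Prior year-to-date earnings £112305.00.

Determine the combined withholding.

Canton Income Tax: taxable = £2710.00 − 3×£70.00 = £2500.00
  £60.50 + 10.8% × (£2500.00 − £1100.00) = £60.50 + 10.8% × £1400.00 = £211.70
Retirement Security Contribution: cap £113960.00 − YTD £112305.00 = £1655.00 subject; 8% × £1655.00 = £132.40
Total: £211.70 + £132.40 = £344.10

£344.10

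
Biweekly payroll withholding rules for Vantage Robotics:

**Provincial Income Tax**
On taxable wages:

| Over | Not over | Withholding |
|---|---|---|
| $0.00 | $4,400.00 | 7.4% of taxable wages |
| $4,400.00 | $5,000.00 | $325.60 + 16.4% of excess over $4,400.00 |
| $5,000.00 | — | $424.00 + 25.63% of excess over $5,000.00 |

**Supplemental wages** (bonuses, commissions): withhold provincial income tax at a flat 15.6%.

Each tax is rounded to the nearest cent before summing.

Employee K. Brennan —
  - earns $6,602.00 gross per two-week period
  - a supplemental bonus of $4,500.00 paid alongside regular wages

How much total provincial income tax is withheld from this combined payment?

Provincial Income Tax: taxable = $6,602.00
  $424.00 + 25.63% × ($6,602.00 − $5,000.00) = $424.00 + 25.63% × $1,602.00 = $834.59
Supplemental (15.6% flat on bonus): 15.6% × $4,500.00 = $702.00
Total provincial income tax: $834.59 + $702.00 = $1,536.59

$1,536.59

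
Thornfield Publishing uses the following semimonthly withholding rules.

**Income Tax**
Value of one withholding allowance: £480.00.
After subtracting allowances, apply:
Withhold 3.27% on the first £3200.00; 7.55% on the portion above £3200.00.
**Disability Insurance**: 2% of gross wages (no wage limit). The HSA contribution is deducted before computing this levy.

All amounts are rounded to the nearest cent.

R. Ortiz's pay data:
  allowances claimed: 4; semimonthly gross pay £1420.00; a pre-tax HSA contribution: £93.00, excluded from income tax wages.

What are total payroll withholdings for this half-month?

£26.54

Income Tax: taxable = £1420.00 − £93.00 − 4×£480.00 = £-593.00
  Taxable ≤ 0 → £0.00
Disability Insurance: 2% × £1327.00 = £26.54
Total: £0.00 + £26.54 = £26.54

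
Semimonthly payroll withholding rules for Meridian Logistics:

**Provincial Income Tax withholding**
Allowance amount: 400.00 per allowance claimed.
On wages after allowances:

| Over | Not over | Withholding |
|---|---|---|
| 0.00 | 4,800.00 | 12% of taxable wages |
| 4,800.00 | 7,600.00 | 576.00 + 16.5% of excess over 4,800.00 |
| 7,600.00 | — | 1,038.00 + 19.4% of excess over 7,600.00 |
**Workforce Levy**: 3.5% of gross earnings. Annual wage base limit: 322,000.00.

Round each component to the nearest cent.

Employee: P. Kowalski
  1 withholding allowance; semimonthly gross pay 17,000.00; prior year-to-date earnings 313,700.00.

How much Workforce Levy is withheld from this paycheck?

290.50

Workforce Levy: cap 322,000.00 − YTD 313,700.00 = 8,300.00 subject; 3.5% × 8,300.00 = 290.50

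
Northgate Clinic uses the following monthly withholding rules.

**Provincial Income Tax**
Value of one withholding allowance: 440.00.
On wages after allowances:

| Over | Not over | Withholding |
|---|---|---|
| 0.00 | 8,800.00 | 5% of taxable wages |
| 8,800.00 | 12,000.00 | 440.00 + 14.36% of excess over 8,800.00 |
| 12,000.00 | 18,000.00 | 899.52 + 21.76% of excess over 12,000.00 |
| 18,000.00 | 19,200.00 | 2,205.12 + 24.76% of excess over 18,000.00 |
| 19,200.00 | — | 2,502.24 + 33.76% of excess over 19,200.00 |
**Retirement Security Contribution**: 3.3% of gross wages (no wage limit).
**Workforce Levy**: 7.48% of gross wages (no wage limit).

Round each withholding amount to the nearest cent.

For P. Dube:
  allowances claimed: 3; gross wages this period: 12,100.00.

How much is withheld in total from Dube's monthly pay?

Provincial Income Tax: taxable = 12,100.00 − 3×440.00 = 10,780.00
  440.00 + 14.36% × (10,780.00 − 8,800.00) = 440.00 + 14.36% × 1,980.00 = 724.33
Retirement Security Contribution: 3.3% × 12,100.00 = 399.30
Workforce Levy: 7.48% × 12,100.00 = 905.08
Total: 724.33 + 399.30 + 905.08 = 2,028.71

2,028.71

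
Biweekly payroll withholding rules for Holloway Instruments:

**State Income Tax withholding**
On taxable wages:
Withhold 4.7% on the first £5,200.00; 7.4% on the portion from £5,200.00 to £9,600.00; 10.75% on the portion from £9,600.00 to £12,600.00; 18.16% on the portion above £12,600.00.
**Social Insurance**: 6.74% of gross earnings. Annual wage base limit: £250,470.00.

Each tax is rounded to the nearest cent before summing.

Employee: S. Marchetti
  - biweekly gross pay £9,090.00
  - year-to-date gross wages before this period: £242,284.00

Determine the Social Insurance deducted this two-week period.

£551.74

Social Insurance: cap £250,470.00 − YTD £242,284.00 = £8,186.00 subject; 6.74% × £8,186.00 = £551.74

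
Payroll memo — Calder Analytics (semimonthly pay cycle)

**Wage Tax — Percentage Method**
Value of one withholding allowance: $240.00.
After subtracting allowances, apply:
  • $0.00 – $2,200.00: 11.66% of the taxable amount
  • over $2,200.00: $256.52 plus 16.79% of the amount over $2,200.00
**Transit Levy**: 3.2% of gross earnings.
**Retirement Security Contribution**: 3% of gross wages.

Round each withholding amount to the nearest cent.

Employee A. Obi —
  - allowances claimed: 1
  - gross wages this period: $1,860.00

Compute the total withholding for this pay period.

Wage Tax: taxable = $1,860.00 − 1×$240.00 = $1,620.00
  11.66% × $1,620.00 = $188.89
Transit Levy: 3.2% × $1,860.00 = $59.52
Retirement Security Contribution: 3% × $1,860.00 = $55.80
Total: $188.89 + $59.52 + $55.80 = $304.21

$304.21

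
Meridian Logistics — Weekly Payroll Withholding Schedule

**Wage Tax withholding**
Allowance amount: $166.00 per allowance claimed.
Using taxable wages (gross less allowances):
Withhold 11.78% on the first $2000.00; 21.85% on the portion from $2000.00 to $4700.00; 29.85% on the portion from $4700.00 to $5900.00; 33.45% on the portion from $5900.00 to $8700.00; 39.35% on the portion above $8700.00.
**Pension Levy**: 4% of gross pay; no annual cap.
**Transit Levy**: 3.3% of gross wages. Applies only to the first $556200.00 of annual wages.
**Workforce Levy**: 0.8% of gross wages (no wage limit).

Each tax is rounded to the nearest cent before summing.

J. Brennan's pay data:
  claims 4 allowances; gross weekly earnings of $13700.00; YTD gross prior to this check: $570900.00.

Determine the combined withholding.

$4484.17

Wage Tax: taxable = $13700.00 − 4×$166.00 = $13036.00
  $2120.35 + 39.35% × ($13036.00 − $8700.00) = $2120.35 + 39.35% × $4336.00 = $3826.57
Pension Levy: 4% × $13700.00 = $548.00
Transit Levy: YTD $570900.00 ≥ cap $556200.00 → $0.00
Workforce Levy: 0.8% × $13700.00 = $109.60
Total: $3826.57 + $548.00 + $0.00 + $109.60 = $4484.17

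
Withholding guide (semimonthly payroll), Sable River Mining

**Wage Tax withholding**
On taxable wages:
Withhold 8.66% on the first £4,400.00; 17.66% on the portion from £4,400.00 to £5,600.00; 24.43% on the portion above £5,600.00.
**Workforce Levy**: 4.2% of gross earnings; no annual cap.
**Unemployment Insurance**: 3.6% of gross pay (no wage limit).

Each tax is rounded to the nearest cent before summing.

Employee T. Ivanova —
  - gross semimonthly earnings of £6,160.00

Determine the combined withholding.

Wage Tax: taxable = £6,160.00
  £592.96 + 24.43% × (£6,160.00 − £5,600.00) = £592.96 + 24.43% × £560.00 = £729.77
Workforce Levy: 4.2% × £6,160.00 = £258.72
Unemployment Insurance: 3.6% × £6,160.00 = £221.76
Total: £729.77 + £258.72 + £221.76 = £1,210.25

£1,210.25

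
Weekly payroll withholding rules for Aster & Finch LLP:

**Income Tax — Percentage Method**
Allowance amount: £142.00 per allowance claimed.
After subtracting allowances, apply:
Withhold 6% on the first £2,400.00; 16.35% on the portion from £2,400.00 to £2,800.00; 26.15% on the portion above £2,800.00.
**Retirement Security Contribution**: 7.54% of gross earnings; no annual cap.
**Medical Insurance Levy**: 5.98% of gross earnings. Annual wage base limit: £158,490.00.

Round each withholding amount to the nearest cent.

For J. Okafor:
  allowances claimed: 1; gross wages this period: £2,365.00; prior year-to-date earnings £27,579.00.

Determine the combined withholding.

Income Tax: taxable = £2,365.00 − 1×£142.00 = £2,223.00
  6% × £2,223.00 = £133.38
Retirement Security Contribution: 7.54% × £2,365.00 = £178.32
Medical Insurance Levy: 5.98% × £2,365.00 = £141.43
Total: £133.38 + £178.32 + £141.43 = £453.13

£453.13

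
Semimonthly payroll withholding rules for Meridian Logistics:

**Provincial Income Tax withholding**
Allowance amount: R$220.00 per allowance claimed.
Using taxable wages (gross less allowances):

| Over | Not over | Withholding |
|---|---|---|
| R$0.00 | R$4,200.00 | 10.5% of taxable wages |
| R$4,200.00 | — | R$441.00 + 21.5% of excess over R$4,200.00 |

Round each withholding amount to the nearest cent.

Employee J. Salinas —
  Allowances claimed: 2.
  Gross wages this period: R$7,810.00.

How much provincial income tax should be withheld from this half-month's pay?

Provincial Income Tax: taxable = R$7,810.00 − 2×R$220.00 = R$7,370.00
  R$441.00 + 21.5% × (R$7,370.00 − R$4,200.00) = R$441.00 + 21.5% × R$3,170.00 = R$1,122.55

R$1,122.55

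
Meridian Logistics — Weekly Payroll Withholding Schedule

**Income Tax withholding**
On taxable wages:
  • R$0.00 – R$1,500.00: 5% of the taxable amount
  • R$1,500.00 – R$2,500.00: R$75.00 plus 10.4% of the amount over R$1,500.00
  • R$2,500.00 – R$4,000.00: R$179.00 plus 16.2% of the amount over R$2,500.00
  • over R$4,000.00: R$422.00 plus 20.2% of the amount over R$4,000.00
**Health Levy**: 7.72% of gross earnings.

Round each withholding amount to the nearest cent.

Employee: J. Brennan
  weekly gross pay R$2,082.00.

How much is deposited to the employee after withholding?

Income Tax: taxable = R$2,082.00
  R$75.00 + 10.4% × (R$2,082.00 − R$1,500.00) = R$75.00 + 10.4% × R$582.00 = R$135.53
Health Levy: 7.72% × R$2,082.00 = R$160.73
Total withheld: R$135.53 + R$160.73 = R$296.26
Net pay: R$2,082.00 − R$296.26 = R$1,785.74

R$1,785.74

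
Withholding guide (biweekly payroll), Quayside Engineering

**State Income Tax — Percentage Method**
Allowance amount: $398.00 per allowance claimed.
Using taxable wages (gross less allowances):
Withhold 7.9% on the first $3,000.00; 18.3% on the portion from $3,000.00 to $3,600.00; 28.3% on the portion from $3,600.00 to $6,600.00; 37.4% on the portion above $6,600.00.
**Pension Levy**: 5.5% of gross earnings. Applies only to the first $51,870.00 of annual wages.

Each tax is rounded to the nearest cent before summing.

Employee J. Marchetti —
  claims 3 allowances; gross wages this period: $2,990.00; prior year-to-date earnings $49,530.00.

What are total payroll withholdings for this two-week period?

$270.58

State Income Tax: taxable = $2,990.00 − 3×$398.00 = $1,796.00
  7.9% × $1,796.00 = $141.88
Pension Levy: cap $51,870.00 − YTD $49,530.00 = $2,340.00 subject; 5.5% × $2,340.00 = $128.70
Total: $141.88 + $128.70 = $270.58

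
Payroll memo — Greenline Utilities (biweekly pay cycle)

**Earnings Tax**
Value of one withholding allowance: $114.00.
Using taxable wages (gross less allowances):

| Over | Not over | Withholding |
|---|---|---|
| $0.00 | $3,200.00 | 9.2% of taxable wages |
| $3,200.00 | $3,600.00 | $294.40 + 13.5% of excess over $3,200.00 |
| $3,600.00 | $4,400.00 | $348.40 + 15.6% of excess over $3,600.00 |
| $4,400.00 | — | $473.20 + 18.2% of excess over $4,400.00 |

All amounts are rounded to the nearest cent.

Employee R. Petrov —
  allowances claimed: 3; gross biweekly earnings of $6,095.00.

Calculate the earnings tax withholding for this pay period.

$719.45

Earnings Tax: taxable = $6,095.00 − 3×$114.00 = $5,753.00
  $473.20 + 18.2% × ($5,753.00 − $4,400.00) = $473.20 + 18.2% × $1,353.00 = $719.45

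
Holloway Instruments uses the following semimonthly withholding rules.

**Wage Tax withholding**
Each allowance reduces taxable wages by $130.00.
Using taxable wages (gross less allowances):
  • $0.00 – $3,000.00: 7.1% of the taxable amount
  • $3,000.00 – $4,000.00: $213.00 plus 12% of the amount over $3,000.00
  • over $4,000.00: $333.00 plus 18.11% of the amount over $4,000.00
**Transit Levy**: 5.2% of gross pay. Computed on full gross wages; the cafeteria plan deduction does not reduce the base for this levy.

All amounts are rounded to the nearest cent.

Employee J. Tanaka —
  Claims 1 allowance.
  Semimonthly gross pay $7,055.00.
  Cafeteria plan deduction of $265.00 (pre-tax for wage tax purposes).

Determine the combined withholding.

$1,181.59

Wage Tax: taxable = $7,055.00 − $265.00 − 1×$130.00 = $6,660.00
  $333.00 + 18.11% × ($6,660.00 − $4,000.00) = $333.00 + 18.11% × $2,660.00 = $814.73
Transit Levy: 5.2% × $7,055.00 = $366.86
Total: $814.73 + $366.86 = $1,181.59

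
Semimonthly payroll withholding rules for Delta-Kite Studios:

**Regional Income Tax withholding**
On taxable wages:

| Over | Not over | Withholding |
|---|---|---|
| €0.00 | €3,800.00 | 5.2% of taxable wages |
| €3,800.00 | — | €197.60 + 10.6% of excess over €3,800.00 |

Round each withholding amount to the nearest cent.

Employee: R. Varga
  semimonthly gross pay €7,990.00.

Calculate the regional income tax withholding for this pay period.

€641.74

Regional Income Tax: taxable = €7,990.00
  €197.60 + 10.6% × (€7,990.00 − €3,800.00) = €197.60 + 10.6% × €4,190.00 = €641.74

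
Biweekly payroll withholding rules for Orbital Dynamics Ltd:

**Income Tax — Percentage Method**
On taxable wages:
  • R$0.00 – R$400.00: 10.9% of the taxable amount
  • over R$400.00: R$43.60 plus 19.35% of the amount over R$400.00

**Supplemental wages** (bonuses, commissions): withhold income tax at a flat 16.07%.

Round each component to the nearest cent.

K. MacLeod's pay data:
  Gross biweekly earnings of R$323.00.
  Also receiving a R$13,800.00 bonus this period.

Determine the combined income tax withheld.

R$2,252.87

Income Tax: taxable = R$323.00
  10.9% × R$323.00 = R$35.21
Supplemental (16.07% flat on bonus): 16.07% × R$13,800.00 = R$2,217.66
Total income tax: R$35.21 + R$2,217.66 = R$2,252.87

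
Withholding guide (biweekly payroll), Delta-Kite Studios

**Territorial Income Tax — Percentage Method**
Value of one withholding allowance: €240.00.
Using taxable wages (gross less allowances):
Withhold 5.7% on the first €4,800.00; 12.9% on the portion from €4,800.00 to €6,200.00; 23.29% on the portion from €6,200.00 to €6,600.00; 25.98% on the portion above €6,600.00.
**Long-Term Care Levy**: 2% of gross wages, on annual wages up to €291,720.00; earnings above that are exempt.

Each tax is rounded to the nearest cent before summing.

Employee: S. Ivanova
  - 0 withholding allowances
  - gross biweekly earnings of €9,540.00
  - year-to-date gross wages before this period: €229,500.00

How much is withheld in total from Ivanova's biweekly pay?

Territorial Income Tax: taxable = €9,540.00
  €547.36 + 25.98% × (€9,540.00 − €6,600.00) = €547.36 + 25.98% × €2,940.00 = €1,311.17
Long-Term Care Levy: 2% × €9,540.00 = €190.80
Total: €1,311.17 + €190.80 = €1,501.97

€1,501.97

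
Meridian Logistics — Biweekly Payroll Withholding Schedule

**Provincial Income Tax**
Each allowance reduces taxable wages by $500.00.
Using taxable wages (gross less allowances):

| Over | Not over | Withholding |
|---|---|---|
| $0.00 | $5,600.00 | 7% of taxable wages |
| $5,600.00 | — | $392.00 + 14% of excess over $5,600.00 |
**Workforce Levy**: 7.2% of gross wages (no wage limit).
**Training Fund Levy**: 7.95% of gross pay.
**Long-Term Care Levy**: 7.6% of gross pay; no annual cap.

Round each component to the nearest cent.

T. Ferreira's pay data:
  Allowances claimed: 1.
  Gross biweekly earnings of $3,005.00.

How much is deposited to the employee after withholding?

$2,146.01

Provincial Income Tax: taxable = $3,005.00 − 1×$500.00 = $2,505.00
  7% × $2,505.00 = $175.35
Workforce Levy: 7.2% × $3,005.00 = $216.36
Training Fund Levy: 7.95% × $3,005.00 = $238.90
Long-Term Care Levy: 7.6% × $3,005.00 = $228.38
Total withheld: $175.35 + $216.36 + $238.90 + $228.38 = $858.99
Net pay: $3,005.00 − $858.99 = $2,146.01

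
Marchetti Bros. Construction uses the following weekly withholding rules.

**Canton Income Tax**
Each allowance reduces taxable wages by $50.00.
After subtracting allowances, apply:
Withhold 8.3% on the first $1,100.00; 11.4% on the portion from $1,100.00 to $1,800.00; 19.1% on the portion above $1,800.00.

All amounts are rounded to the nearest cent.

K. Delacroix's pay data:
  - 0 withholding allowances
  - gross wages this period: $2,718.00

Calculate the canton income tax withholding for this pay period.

Canton Income Tax: taxable = $2,718.00
  $171.10 + 19.1% × ($2,718.00 − $1,800.00) = $171.10 + 19.1% × $918.00 = $346.44

$346.44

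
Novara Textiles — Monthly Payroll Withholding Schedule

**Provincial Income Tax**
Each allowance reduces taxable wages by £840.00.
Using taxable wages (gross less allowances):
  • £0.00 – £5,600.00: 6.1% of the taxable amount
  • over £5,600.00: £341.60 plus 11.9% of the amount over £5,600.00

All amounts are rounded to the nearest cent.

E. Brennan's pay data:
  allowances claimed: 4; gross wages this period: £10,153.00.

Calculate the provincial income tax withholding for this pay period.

Provincial Income Tax: taxable = £10,153.00 − 4×£840.00 = £6,793.00
  £341.60 + 11.9% × (£6,793.00 − £5,600.00) = £341.60 + 11.9% × £1,193.00 = £483.57

£483.57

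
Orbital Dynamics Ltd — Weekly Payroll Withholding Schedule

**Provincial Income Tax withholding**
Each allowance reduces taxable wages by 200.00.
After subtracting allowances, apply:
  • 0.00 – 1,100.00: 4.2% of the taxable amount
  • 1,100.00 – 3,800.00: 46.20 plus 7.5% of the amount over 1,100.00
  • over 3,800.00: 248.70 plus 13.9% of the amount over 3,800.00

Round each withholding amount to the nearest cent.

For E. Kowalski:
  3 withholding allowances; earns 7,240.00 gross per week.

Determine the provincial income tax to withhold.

Provincial Income Tax: taxable = 7,240.00 − 3×200.00 = 6,640.00
  248.70 + 13.9% × (6,640.00 − 3,800.00) = 248.70 + 13.9% × 2,840.00 = 643.46

643.46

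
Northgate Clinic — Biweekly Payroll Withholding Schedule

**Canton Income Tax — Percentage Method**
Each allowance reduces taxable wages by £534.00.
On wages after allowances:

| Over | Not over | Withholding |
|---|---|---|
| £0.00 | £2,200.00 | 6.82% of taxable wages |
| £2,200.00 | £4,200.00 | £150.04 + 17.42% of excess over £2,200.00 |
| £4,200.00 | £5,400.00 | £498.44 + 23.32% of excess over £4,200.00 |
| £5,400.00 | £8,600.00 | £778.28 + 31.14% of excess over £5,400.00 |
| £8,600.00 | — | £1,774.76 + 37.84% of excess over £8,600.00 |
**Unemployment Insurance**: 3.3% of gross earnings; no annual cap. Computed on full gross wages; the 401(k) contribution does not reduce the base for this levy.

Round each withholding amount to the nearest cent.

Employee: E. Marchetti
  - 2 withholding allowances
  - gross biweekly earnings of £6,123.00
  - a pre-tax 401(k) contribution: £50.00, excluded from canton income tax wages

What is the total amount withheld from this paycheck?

£888.23

Canton Income Tax: taxable = £6,123.00 − £50.00 − 2×£534.00 = £5,005.00
  £498.44 + 23.32% × (£5,005.00 − £4,200.00) = £498.44 + 23.32% × £805.00 = £686.17
Unemployment Insurance: 3.3% × £6,123.00 = £202.06
Total: £686.17 + £202.06 = £888.23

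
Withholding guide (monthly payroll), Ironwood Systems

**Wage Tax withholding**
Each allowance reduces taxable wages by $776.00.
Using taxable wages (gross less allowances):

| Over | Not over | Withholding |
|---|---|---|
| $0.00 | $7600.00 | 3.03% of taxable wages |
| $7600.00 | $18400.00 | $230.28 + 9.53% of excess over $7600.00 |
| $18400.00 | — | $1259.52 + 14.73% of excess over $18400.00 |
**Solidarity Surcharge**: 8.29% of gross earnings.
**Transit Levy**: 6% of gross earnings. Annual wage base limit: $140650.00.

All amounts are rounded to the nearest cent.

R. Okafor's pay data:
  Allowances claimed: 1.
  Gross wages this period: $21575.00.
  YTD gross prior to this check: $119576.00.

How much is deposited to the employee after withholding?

Wage Tax: taxable = $21575.00 − 1×$776.00 = $20799.00
  $1259.52 + 14.73% × ($20799.00 − $18400.00) = $1259.52 + 14.73% × $2399.00 = $1612.89
Solidarity Surcharge: 8.29% × $21575.00 = $1788.57
Transit Levy: cap $140650.00 − YTD $119576.00 = $21074.00 subject; 6% × $21074.00 = $1264.44
Total withheld: $1612.89 + $1788.57 + $1264.44 = $4665.90
Net pay: $21575.00 − $4665.90 = $16909.10

$16909.10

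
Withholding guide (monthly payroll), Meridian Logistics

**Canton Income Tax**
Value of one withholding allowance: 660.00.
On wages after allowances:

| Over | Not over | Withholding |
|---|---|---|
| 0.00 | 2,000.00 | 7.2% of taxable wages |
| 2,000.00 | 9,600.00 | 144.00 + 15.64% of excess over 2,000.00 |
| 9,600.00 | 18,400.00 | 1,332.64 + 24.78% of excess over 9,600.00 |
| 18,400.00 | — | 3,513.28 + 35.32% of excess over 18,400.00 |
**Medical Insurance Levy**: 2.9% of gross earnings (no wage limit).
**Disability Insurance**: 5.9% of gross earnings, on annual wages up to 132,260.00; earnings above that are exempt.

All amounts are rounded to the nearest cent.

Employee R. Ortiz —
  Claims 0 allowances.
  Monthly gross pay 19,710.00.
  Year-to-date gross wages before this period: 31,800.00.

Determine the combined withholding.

5,710.45

Canton Income Tax: taxable = 19,710.00
  3,513.28 + 35.32% × (19,710.00 − 18,400.00) = 3,513.28 + 35.32% × 1,310.00 = 3,975.97
Medical Insurance Levy: 2.9% × 19,710.00 = 571.59
Disability Insurance: 5.9% × 19,710.00 = 1,162.89
Total: 3,975.97 + 571.59 + 1,162.89 = 5,710.45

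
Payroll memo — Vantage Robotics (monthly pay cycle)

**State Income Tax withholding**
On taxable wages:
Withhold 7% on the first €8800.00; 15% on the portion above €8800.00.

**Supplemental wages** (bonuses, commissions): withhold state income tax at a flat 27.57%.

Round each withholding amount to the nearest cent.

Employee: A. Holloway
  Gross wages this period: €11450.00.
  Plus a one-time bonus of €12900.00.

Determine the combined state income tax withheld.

€4570.03

State Income Tax: taxable = €11450.00
  €616.00 + 15% × (€11450.00 − €8800.00) = €616.00 + 15% × €2650.00 = €1013.50
Supplemental (27.57% flat on bonus): 27.57% × €12900.00 = €3556.53
Total state income tax: €1013.50 + €3556.53 = €4570.03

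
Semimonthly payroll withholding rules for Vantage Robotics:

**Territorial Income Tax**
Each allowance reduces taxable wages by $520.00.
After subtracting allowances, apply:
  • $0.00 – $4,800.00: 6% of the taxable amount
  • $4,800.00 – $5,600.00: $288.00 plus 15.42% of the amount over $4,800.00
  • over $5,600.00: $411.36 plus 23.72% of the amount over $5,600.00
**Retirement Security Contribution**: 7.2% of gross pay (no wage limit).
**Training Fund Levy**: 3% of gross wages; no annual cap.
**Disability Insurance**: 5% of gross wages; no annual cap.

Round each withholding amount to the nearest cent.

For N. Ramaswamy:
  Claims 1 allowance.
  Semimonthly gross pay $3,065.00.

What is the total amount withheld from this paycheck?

$618.58

Territorial Income Tax: taxable = $3,065.00 − 1×$520.00 = $2,545.00
  6% × $2,545.00 = $152.70
Retirement Security Contribution: 7.2% × $3,065.00 = $220.68
Training Fund Levy: 3% × $3,065.00 = $91.95
Disability Insurance: 5% × $3,065.00 = $153.25
Total: $152.70 + $220.68 + $91.95 + $153.25 = $618.58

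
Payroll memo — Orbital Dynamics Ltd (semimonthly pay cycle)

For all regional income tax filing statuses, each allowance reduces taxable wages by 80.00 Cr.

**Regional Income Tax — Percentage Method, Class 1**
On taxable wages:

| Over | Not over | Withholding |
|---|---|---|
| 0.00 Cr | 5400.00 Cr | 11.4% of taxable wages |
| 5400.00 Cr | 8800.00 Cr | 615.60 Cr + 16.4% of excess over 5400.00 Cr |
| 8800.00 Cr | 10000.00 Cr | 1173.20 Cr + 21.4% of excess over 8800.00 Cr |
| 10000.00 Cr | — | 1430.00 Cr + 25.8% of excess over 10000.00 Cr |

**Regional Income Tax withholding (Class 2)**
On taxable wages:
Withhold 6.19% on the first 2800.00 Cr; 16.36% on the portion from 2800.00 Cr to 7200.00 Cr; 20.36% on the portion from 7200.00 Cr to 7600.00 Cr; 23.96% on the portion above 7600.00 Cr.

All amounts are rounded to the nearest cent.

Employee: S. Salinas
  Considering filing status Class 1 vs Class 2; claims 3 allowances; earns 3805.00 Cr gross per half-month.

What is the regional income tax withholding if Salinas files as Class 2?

Regional Income Tax (Class 2): taxable = 3805.00 Cr − 3×80.00 Cr = 3565.00 Cr
  173.32 Cr + 16.36% × (3565.00 Cr − 2800.00 Cr) = 173.32 Cr + 16.36% × 765.00 Cr = 298.47 Cr

298.47 Cr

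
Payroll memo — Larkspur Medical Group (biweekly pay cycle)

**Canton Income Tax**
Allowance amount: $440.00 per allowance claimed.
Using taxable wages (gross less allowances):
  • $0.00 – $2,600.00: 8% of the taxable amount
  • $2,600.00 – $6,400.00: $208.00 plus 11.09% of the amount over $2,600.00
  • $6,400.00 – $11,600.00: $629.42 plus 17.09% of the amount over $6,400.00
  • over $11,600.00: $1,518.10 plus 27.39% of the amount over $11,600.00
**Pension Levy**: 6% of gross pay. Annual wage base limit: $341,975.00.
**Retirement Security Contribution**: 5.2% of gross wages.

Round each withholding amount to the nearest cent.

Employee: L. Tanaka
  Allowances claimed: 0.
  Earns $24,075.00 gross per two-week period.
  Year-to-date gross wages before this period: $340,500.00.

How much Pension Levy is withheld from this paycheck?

$88.50

Pension Levy: cap $341,975.00 − YTD $340,500.00 = $1,475.00 subject; 6% × $1,475.00 = $88.50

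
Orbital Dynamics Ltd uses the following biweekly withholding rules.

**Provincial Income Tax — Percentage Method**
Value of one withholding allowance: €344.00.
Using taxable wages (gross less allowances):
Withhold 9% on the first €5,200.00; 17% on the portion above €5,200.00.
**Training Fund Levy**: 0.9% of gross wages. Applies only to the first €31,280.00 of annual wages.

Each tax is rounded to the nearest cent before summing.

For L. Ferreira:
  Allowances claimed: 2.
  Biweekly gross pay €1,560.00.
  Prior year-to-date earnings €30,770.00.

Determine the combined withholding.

Provincial Income Tax: taxable = €1,560.00 − 2×€344.00 = €872.00
  9% × €872.00 = €78.48
Training Fund Levy: cap €31,280.00 − YTD €30,770.00 = €510.00 subject; 0.9% × €510.00 = €4.59
Total: €78.48 + €4.59 = €83.07

€83.07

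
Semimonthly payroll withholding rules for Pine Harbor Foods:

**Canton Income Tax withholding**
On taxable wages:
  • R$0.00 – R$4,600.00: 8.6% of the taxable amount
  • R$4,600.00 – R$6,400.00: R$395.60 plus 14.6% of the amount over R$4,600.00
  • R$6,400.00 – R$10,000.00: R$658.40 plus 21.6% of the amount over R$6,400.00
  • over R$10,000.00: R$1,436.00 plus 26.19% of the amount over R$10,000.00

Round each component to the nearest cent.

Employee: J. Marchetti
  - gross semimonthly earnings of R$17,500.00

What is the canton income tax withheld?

Canton Income Tax: taxable = R$17,500.00
  R$1,436.00 + 26.19% × (R$17,500.00 − R$10,000.00) = R$1,436.00 + 26.19% × R$7,500.00 = R$3,400.25

R$3,400.25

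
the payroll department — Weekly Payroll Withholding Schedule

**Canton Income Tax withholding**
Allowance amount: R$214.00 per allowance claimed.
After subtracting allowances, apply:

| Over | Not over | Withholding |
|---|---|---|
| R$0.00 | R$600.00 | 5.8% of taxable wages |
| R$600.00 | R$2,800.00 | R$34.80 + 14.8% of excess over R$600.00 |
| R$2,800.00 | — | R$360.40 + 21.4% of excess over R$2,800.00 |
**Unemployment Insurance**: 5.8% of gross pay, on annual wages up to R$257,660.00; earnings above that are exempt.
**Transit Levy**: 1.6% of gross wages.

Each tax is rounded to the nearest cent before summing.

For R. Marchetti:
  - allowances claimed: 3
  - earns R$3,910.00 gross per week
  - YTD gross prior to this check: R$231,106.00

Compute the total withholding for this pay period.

R$749.89

Canton Income Tax: taxable = R$3,910.00 − 3×R$214.00 = R$3,268.00
  R$360.40 + 21.4% × (R$3,268.00 − R$2,800.00) = R$360.40 + 21.4% × R$468.00 = R$460.55
Unemployment Insurance: 5.8% × R$3,910.00 = R$226.78
Transit Levy: 1.6% × R$3,910.00 = R$62.56
Total: R$460.55 + R$226.78 + R$62.56 = R$749.89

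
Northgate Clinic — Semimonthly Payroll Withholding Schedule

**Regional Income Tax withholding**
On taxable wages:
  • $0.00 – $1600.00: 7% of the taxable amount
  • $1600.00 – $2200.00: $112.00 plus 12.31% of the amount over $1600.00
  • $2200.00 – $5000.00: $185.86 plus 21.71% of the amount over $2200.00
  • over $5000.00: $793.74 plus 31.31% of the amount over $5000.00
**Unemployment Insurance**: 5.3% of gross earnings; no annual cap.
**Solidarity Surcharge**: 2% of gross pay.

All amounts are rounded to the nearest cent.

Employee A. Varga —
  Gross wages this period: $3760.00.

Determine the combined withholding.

Regional Income Tax: taxable = $3760.00
  $185.86 + 21.71% × ($3760.00 − $2200.00) = $185.86 + 21.71% × $1560.00 = $524.54
Unemployment Insurance: 5.3% × $3760.00 = $199.28
Solidarity Surcharge: 2% × $3760.00 = $75.20
Total: $524.54 + $199.28 + $75.20 = $799.02

$799.02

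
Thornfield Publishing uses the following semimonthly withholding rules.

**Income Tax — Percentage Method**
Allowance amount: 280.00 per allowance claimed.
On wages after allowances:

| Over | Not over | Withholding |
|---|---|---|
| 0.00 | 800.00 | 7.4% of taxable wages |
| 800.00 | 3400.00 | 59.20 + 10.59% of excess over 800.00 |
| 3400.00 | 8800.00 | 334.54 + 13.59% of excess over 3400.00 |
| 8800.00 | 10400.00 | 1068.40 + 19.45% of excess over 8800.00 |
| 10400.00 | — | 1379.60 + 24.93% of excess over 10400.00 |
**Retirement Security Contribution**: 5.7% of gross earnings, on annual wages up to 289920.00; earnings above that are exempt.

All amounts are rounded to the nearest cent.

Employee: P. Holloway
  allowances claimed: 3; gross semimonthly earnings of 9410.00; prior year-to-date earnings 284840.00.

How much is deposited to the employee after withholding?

8083.30

Income Tax: taxable = 9410.00 − 3×280.00 = 8570.00
  334.54 + 13.59% × (8570.00 − 3400.00) = 334.54 + 13.59% × 5170.00 = 1037.14
Retirement Security Contribution: cap 289920.00 − YTD 284840.00 = 5080.00 subject; 5.7% × 5080.00 = 289.56
Total withheld: 1037.14 + 289.56 = 1326.70
Net pay: 9410.00 − 1326.70 = 8083.30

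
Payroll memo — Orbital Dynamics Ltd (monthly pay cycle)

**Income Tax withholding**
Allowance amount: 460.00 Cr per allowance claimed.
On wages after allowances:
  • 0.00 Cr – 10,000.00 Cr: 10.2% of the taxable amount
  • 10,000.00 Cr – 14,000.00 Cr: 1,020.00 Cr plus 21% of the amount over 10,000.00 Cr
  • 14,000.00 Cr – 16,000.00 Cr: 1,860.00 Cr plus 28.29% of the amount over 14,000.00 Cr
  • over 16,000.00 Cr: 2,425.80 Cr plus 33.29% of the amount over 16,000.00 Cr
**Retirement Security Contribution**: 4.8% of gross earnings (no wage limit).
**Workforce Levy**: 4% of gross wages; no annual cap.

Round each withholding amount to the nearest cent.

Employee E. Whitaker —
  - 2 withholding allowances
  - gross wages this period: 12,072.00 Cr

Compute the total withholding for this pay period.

2,324.26 Cr

Income Tax: taxable = 12,072.00 Cr − 2×460.00 Cr = 11,152.00 Cr
  1,020.00 Cr + 21% × (11,152.00 Cr − 10,000.00 Cr) = 1,020.00 Cr + 21% × 1,152.00 Cr = 1,261.92 Cr
Retirement Security Contribution: 4.8% × 12,072.00 Cr = 579.46 Cr
Workforce Levy: 4% × 12,072.00 Cr = 482.88 Cr
Total: 1,261.92 Cr + 579.46 Cr + 482.88 Cr = 2,324.26 Cr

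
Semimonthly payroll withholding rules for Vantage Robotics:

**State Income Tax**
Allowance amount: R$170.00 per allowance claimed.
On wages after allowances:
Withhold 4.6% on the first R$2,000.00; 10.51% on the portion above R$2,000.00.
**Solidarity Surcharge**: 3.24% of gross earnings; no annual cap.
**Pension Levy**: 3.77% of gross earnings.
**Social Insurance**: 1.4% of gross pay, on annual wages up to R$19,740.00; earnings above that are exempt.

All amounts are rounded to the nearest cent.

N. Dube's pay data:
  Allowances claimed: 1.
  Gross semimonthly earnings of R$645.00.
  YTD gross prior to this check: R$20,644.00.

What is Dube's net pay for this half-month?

R$577.93

State Income Tax: taxable = R$645.00 − 1×R$170.00 = R$475.00
  4.6% × R$475.00 = R$21.85
Solidarity Surcharge: 3.24% × R$645.00 = R$20.90
Pension Levy: 3.77% × R$645.00 = R$24.32
Social Insurance: YTD R$20,644.00 ≥ cap R$19,740.00 → R$0.00
Total withheld: R$21.85 + R$20.90 + R$24.32 + R$0.00 = R$67.07
Net pay: R$645.00 − R$67.07 = R$577.93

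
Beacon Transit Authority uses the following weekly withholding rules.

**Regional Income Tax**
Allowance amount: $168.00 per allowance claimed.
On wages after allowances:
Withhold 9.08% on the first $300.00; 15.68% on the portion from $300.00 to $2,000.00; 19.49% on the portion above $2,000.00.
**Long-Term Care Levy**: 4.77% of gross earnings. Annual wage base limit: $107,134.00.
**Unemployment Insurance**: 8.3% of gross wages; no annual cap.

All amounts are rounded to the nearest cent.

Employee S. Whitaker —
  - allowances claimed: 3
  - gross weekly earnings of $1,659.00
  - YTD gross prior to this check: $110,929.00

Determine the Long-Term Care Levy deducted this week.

Long-Term Care Levy: YTD $110,929.00 ≥ cap $107,134.00 → $0.00

$0.00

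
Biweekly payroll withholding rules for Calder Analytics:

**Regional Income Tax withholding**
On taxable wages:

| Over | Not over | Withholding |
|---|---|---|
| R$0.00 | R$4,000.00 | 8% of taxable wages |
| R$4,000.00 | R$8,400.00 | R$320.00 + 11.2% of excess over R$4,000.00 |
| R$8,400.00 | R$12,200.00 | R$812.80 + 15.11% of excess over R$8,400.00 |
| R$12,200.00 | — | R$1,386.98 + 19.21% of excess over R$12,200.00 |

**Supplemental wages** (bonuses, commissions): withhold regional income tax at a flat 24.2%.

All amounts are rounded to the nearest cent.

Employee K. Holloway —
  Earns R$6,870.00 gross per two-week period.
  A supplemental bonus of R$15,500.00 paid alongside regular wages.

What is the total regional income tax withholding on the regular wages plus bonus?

Regional Income Tax: taxable = R$6,870.00
  R$320.00 + 11.2% × (R$6,870.00 − R$4,000.00) = R$320.00 + 11.2% × R$2,870.00 = R$641.44
Supplemental (24.2% flat on bonus): 24.2% × R$15,500.00 = R$3,751.00
Total regional income tax: R$641.44 + R$3,751.00 = R$4,392.44

R$4,392.44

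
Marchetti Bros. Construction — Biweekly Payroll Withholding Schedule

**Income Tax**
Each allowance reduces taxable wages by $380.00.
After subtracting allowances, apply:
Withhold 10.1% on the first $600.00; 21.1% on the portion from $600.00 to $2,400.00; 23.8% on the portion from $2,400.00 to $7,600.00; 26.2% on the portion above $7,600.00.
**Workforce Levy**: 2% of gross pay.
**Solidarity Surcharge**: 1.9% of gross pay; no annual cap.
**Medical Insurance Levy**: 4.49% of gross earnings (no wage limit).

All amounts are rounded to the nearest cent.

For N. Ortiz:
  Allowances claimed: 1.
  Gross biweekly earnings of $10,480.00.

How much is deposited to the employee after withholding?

$7,267.73

Income Tax: taxable = $10,480.00 − 1×$380.00 = $10,100.00
  $1,678.00 + 26.2% × ($10,100.00 − $7,600.00) = $1,678.00 + 26.2% × $2,500.00 = $2,333.00
Workforce Levy: 2% × $10,480.00 = $209.60
Solidarity Surcharge: 1.9% × $10,480.00 = $199.12
Medical Insurance Levy: 4.49% × $10,480.00 = $470.55
Total withheld: $2,333.00 + $209.60 + $199.12 + $470.55 = $3,212.27
Net pay: $10,480.00 − $3,212.27 = $7,267.73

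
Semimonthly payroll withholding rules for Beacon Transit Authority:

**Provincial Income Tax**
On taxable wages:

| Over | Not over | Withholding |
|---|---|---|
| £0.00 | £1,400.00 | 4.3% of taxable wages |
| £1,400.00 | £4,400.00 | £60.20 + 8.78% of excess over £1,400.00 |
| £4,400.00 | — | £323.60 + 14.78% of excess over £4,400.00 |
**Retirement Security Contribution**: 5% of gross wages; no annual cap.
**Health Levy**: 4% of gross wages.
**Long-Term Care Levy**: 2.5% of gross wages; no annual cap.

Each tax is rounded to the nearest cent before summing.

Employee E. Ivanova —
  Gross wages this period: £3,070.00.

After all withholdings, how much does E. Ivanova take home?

Provincial Income Tax: taxable = £3,070.00
  £60.20 + 8.78% × (£3,070.00 − £1,400.00) = £60.20 + 8.78% × £1,670.00 = £206.83
Retirement Security Contribution: 5% × £3,070.00 = £153.50
Health Levy: 4% × £3,070.00 = £122.80
Long-Term Care Levy: 2.5% × £3,070.00 = £76.75
Total withheld: £206.83 + £153.50 + £122.80 + £76.75 = £559.88
Net pay: £3,070.00 − £559.88 = £2,510.12

£2,510.12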